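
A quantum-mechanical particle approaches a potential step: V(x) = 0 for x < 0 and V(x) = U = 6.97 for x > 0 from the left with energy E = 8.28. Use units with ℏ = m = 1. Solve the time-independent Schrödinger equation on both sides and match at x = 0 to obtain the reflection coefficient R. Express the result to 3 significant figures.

The wavenumbers are k₁ = √(2mE)/ℏ = 4.069 on the left and k₂ = √(2m(E − U))/ℏ = 1.619 on the right.
Matching ψ and ψ′ at x = 0 gives r = (k₁ − k₂)/(k₁ + k₂), so R = r² = 0.1856 and T = 1 − R = 0.8144.

R = 0.186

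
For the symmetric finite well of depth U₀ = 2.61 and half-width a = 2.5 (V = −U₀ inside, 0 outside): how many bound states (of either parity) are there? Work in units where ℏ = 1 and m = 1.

N = 4

The dimensionless depth is z₀ = a√(2mU₀)/ℏ = 2.5 × √(5.220) = 5.712.
The even/odd transcendental equations gain one root per π/2 in z₀, giving N = 1 + ⌊2z₀/π⌋ = 1 + ⌊3.636⌋ = 4.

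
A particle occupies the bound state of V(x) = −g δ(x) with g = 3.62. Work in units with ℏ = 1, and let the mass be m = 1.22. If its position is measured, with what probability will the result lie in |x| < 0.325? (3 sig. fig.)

P = 0.943

The normalised bound state is ψ = √κ e^{−κ|x|} with κ = mg/ℏ² = 4.416.
P(|x| < d) = ∫_{−d}^{d} κ e^{−2κ|x|} dx = 1 − e^{−2κd} = 1 − e^{−2.871} = 0.9433.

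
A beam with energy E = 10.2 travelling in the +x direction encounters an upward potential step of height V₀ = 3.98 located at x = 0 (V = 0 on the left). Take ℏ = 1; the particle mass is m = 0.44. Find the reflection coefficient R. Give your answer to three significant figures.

On each side the TISE gives plane waves with k = √(2m(E − V))/ℏ: k₁ = √(2·0.44·10.2) = 2.996, k₂ = √(2·0.44·6.22) = 2.340.
Matching ψ and ψ′ at x = 0 gives r = (k₁ − k₂)/(k₁ + k₂), so R = r² = 0.01514 and T = 1 − R = 0.9849.

R = 0.0151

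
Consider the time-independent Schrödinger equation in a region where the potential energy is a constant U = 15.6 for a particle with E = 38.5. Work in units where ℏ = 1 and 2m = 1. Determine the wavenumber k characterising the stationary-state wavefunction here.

k = 4.79

With E > U the solution is oscillatory, ψ ∝ e^{±ikx} with k = √(2m(E − U))/ℏ.
k = √(2 × 0.5 × 22.9) = 4.785.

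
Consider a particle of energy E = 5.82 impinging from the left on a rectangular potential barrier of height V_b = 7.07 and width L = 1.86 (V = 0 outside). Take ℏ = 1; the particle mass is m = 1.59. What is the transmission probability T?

E < V_b: inside the barrier ψ ∝ e^{±κx} with κ = √(2m(V_b − E))/ℏ = 1.994.
κL = 3.708, sinh(κL) = 20.38.
The exact tunnelling result is T⁻¹ = 1 + V_b² sinh²(κL) / [4E(V_b − E)] = 714.5, so T = 0.00140.

T = 0.00140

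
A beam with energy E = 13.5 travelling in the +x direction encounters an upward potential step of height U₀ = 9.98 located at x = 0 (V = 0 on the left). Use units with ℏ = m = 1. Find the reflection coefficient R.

On each side the TISE gives plane waves with k = √(2m(E − V))/ℏ: k₁ = √(2·1·13.5) = 5.196, k₂ = √(2·1·3.52) = 2.653.
Matching ψ and ψ′ at x = 0 gives r = (k₁ − k₂)/(k₁ + k₂), so R = r² = 0.1049 and T = 1 − R = 0.8951.

R = 0.105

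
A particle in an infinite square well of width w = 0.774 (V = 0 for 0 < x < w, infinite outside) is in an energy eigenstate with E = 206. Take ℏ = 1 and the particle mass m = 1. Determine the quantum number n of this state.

From E_n = n²π²ℏ²/(2mw²) invert to n = √(2mw²E)/(πℏ).
n = (0.774/π) × √(2 × 1 × 206) = 5.001 → n = 5.

n = 5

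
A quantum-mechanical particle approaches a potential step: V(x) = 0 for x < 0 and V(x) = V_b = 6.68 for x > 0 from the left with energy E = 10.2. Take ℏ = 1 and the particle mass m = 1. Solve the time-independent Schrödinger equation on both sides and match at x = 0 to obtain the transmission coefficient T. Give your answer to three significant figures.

On each side the TISE gives plane waves with k = √(2m(E − V))/ℏ: k₁ = √(2·1·10.2) = 4.517, k₂ = √(2·1·3.52) = 2.653.
Continuity of ψ and ψ′ at the step yields the reflection amplitude r = (k₁ − k₂)/(k₁ + k₂) = 0.2599; thus R = |r|² = 0.06754, T = 0.9325.

T = 0.932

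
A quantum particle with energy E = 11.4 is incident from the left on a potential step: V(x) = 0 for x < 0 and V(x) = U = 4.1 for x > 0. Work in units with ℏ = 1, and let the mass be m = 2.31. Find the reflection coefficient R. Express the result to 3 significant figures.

On each side the TISE gives plane waves with k = √(2m(E − V))/ℏ: k₁ = √(2·2.31·11.4) = 7.257, k₂ = √(2·2.31·7.3) = 5.807.
Continuity of ψ and ψ′ at the step yields the reflection amplitude r = (k₁ − k₂)/(k₁ + k₂) = 0.1110; thus R = |r|² = 0.01232, T = 0.9877.

R = 0.0123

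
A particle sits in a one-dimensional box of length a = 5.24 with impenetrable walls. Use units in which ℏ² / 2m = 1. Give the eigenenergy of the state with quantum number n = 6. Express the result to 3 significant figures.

The infinite-well eigenfunctions ψ_n = √(2/a) sin(nπx/a) vanish at both walls, giving E_n = n²π²ℏ²/(2ma²).
E_6 = 6² × π² / (2 × 0.5 × 5.24²) = 12.94.

E = 12.9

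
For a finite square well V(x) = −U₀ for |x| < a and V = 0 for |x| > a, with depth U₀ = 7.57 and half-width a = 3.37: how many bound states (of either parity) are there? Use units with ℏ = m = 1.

Define the well-strength parameter z₀ = (a/ℏ)√(2mU₀) = 3.37 × √(2·1·7.57) = 13.11.
The even/odd transcendental equations gain one root per π/2 in z₀, giving N = 1 + ⌊2z₀/π⌋ = 1 + ⌊8.348⌋ = 9.

N = 9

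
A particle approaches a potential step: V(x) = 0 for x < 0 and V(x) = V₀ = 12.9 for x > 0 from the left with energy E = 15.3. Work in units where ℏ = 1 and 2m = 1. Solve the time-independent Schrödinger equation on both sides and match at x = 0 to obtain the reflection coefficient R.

On each side the TISE gives plane waves with k = √(2m(E − V))/ℏ: k₁ = √(2·½·15.3) = 3.912, k₂ = √(2·½·2.4) = 1.549.
Continuity of ψ and ψ′ at the step yields the reflection amplitude r = (k₁ − k₂)/(k₁ + k₂) = 0.4326; thus R = |r|² = 0.1871, T = 0.8129.

R = 0.187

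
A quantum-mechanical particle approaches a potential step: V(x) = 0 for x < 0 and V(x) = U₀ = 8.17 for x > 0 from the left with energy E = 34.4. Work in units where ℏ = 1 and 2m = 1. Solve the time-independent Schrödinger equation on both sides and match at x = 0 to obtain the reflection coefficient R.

R = 0.00458

The wavenumbers are k₁ = √(2mE)/ℏ = 5.865 on the left and k₂ = √(2m(E − U₀))/ℏ = 5.122 on the right.
Continuity of ψ and ψ′ at the step yields the reflection amplitude r = (k₁ − k₂)/(k₁ + k₂) = 0.06768; thus R = |r|² = 0.004581, T = 0.9954.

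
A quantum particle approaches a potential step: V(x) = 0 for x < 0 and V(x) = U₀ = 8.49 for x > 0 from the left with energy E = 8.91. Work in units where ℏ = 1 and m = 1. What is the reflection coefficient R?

On each side the TISE gives plane waves with k = √(2m(E − V))/ℏ: k₁ = √(2·1·8.91) = 4.221, k₂ = √(2·1·0.42) = 0.9165.
Matching ψ and ψ′ at x = 0 gives r = (k₁ − k₂)/(k₁ + k₂), so R = r² = 0.4137 and T = 1 − R = 0.5863.

R = 0.414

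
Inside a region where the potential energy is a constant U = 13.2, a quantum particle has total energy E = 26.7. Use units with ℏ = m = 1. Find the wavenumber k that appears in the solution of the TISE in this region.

k = 5.20

With E > U the solution is oscillatory, ψ ∝ e^{±ikx} with k = √(2m(E − U))/ℏ.
k = √(2 × 1 × 13.5) = 5.196.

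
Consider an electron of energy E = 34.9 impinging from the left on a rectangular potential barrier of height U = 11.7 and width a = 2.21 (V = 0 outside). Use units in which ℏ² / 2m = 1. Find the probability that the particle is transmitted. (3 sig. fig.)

E > U: inside the barrier k₂ = √(2m(E − U))/ℏ = 4.817, k₂a = 10.64.
Matching at both interfaces gives T⁻¹ = 1 + U² sin²(k₂a) / [4E(E − U)] = 1.037, hence T = 0.964.

T = 0.964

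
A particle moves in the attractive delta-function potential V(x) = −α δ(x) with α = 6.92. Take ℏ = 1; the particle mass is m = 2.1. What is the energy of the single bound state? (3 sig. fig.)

The bound state is ψ(x) = √κ e^{−κ|x|}. The derivative jump ψ'(0⁺) − ψ'(0⁻) = −(2mα/ℏ²)ψ(0) fixes κ = mα/ℏ² = 14.53.
Then E = −ℏ²κ²/(2m) = −mα²/(2ℏ²) = -50.28.

E = -50.3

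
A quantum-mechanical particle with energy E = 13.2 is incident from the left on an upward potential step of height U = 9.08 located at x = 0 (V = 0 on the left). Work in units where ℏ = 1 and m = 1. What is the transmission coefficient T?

T = 0.920

On each side the TISE gives plane waves with k = √(2m(E − V))/ℏ: k₁ = √(2·1·13.2) = 5.138, k₂ = √(2·1·4.12) = 2.871.
Continuity of ψ and ψ′ at the step yields the reflection amplitude r = (k₁ − k₂)/(k₁ + k₂) = 0.2831; thus R = |r|² = 0.08017, T = 0.9198.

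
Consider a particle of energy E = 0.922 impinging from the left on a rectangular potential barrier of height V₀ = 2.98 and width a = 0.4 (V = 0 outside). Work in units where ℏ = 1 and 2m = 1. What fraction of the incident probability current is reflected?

R = 0.300

E < V₀: inside the barrier ψ ∝ e^{±κx} with κ = √(2m(V₀ − E))/ℏ = 1.435.
κa = 0.5738, sinh(κa) = 0.6058.
Matching ψ, ψ′ at both faces gives T = [1 + V₀² sinh²(κa) / (4E(V₀ − E))]⁻¹ = 1/1.429 = 0.700.
R = 1 − T = 0.300.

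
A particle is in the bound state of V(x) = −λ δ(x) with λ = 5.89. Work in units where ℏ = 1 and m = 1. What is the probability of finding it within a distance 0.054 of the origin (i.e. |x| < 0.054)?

P = 0.471

The normalised bound state is ψ = √κ e^{−κ|x|} with κ = mλ/ℏ² = 5.890.
P(|x| < d) = ∫_{−d}^{d} κ e^{−2κ|x|} dx = 1 − e^{−2κd} = 1 − e^{−0.6361} = 0.4707.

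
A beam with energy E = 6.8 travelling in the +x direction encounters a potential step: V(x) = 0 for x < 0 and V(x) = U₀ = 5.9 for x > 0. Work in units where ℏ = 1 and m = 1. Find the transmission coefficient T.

T = 0.782

The wavenumbers are k₁ = √(2mE)/ℏ = 3.688 on the left and k₂ = √(2m(E − U₀))/ℏ = 1.342 on the right.
Continuity of ψ and ψ′ at the step yields the reflection amplitude r = (k₁ − k₂)/(k₁ + k₂) = 0.4665; thus R = |r|² = 0.2176, T = 0.7824.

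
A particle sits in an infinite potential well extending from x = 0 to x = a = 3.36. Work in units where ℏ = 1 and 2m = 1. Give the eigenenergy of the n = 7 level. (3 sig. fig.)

The infinite-well eigenfunctions ψ_n = √(2/a) sin(nπx/a) vanish at both walls, giving E_n = n²π²ℏ²/(2ma²).
E_7 = 7² × π² / (2 × 0.5 × 3.36²) = 42.84.

E = 42.8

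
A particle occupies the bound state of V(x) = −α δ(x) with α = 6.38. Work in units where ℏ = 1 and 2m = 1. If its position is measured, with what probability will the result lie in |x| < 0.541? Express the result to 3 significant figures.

The normalised bound state is ψ = √κ e^{−κ|x|} with κ = mα/ℏ² = 3.190.
P(|x| < d) = ∫_{−d}^{d} κ e^{−2κ|x|} dx = 1 − e^{−2κd} = 1 − e^{−3.452} = 0.9683.

P = 0.968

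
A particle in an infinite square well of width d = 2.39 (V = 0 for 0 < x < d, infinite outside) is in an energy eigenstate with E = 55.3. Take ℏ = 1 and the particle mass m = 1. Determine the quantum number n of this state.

For an infinite well E_n = n²π²ℏ²/(2md²), so n = (d/πℏ)√(2mE).
n = (2.39/π) × √(2 × 1 × 55.3) = 8.001 → n = 8.

n = 8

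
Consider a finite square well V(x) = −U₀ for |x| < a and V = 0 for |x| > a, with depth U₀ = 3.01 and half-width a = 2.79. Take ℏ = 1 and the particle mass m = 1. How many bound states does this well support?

The dimensionless depth is z₀ = a√(2mU₀)/ℏ = 2.79 × √(6.020) = 6.845.
The even/odd transcendental equations gain one root per π/2 in z₀, giving N = 1 + ⌊2z₀/π⌋ = 1 + ⌊4.358⌋ = 5.

N = 5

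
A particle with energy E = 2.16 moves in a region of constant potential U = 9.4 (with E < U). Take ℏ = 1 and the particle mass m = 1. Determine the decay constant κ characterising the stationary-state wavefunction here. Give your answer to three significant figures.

Since E < U the TISE in this region is ψ'' = κ²ψ with κ = √(2m(U − E))/ℏ.
κ = √(2 × 1 × 7.24) = 3.805.

κ = 3.81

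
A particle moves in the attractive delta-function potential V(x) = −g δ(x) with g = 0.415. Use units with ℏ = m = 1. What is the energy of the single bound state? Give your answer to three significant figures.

For x ≠ 0 the bound state is ψ ∝ e^{−κ|x|}; integrating the TISE across the delta gives the cusp condition 2κ = 2mg/ℏ², so κ = 0.4150.
Then E = −ℏ²κ²/(2m) = −mg²/(2ℏ²) = -0.08611.

E = -0.0861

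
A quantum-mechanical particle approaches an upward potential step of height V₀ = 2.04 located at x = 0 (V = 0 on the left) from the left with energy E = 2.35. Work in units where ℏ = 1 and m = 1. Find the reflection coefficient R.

On each side the TISE gives plane waves with k = √(2m(E − V))/ℏ: k₁ = √(2·1·2.35) = 2.168, k₂ = √(2·1·0.31) = 0.7874.
Matching ψ and ψ′ at x = 0 gives r = (k₁ − k₂)/(k₁ + k₂), so R = r² = 0.2182 and T = 1 − R = 0.7818.

R = 0.218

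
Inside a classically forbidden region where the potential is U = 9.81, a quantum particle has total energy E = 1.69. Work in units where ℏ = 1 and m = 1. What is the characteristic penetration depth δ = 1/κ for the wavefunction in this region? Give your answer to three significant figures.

Since E < U the TISE in this region is ψ'' = κ²ψ with κ = √(2m(U − E))/ℏ.
κ = √(2 × 1 × 8.12) = 4.030. The penetration depth is δ = 1/κ = 0.248.

δ = 0.248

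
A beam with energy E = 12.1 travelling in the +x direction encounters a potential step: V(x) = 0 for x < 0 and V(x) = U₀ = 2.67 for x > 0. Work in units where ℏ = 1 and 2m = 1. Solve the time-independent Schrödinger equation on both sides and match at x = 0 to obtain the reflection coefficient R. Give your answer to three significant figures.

On each side the TISE gives plane waves with k = √(2m(E − V))/ℏ: k₁ = √(2·½·12.1) = 3.479, k₂ = √(2·½·9.43) = 3.071.
Matching ψ and ψ′ at x = 0 gives r = (k₁ − k₂)/(k₁ + k₂), so R = r² = 0.003875 and T = 1 − R = 0.9961.

R = 0.00387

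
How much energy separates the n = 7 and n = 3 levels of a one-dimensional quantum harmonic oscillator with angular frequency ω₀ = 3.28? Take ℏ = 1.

ΔE = 13.1

E_n = ℏω₀(n + ½), so ΔE = (7 − 3) ℏω₀ = 4 × 3.28 = 13.12.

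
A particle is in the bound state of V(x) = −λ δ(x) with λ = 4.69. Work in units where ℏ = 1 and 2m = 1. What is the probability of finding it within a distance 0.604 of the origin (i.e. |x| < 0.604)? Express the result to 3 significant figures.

The normalised bound state is ψ = √κ e^{−κ|x|} with κ = mλ/ℏ² = 2.345.
P(|x| < d) = ∫_{−d}^{d} κ e^{−2κ|x|} dx = 1 − e^{−2κd} = 1 − e^{−2.833} = 0.9411.

P = 0.941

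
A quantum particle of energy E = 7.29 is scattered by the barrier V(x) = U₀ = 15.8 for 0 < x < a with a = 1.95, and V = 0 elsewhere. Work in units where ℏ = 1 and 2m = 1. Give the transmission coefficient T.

T = 0.0000455

Since E < U₀ the interior solution is evanescent with decay constant κ = √(2m(U₀ − E))/ℏ = 2.917.
κa = 5.689, sinh(κa) = 147.7.
Matching ψ, ψ′ at both faces gives T = [1 + U₀² sinh²(κa) / (4E(U₀ − E))]⁻¹ = 1/21960 = 0.0000455.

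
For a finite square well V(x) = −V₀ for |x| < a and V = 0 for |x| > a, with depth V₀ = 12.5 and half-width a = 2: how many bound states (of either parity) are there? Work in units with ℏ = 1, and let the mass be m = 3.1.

N = 12

Define the well-strength parameter z₀ = (a/ℏ)√(2mV₀) = 2 × √(2·3.1·12.5) = 17.61.
The even/odd transcendental equations gain one root per π/2 in z₀, giving N = 1 + ⌊2z₀/π⌋ = 1 + ⌊11.21⌋ = 12.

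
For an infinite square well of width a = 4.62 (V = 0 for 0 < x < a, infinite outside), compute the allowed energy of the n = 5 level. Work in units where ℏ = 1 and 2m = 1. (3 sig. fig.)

The infinite-well eigenfunctions ψ_n = √(2/a) sin(nπx/a) vanish at both walls, giving E_n = n²π²ℏ²/(2ma²).
E_5 = 5² × π² / (2 × 0.5 × 4.62²) = 11.56.

E = 11.6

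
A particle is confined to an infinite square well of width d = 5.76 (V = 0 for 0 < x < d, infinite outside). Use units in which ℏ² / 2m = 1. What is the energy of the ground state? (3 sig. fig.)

Requiring ψ(0) = ψ(d) = 0 quantises k = nπ/d, hence E_n = ℏ²k²/2m = n²π²ℏ²/(2md²).
E_1 = 1² × π² / (2 × 0.5 × 5.76²) = 0.2975.

E = 0.297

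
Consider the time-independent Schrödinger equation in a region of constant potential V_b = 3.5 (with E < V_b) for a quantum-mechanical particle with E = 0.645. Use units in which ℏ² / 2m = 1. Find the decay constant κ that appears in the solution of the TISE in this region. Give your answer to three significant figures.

κ = 1.69

Since E < V_b the TISE in this region is ψ'' = κ²ψ with κ = √(2m(V_b − E))/ℏ.
κ = √(2 × 0.5 × 2.855) = 1.690.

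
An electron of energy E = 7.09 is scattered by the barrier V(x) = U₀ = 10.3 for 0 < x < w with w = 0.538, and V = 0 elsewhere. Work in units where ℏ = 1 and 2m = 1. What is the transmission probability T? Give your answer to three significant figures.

Since E < U₀ the interior solution is evanescent with decay constant κ = √(2m(U₀ − E))/ℏ = 1.792.
κw = 0.9639, sinh(κw) = 1.120.
Matching ψ, ψ′ at both faces gives T = [1 + U₀² sinh²(κw) / (4E(U₀ − E))]⁻¹ = 1/2.463 = 0.406.

T = 0.406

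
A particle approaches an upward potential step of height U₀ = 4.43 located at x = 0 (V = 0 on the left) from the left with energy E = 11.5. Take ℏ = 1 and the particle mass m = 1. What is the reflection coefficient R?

The wavenumbers are k₁ = √(2mE)/ℏ = 4.796 on the left and k₂ = √(2m(E − U₀))/ℏ = 3.760 on the right.
Continuity of ψ and ψ′ at the step yields the reflection amplitude r = (k₁ − k₂)/(k₁ + k₂) = 0.1210; thus R = |r|² = 0.01465, T = 0.9854.

R = 0.0146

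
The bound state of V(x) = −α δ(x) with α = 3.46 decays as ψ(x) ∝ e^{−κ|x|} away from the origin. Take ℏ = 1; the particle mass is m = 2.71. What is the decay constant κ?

Integrating the TISE across x = 0 gives the cusp condition ψ'(0⁺) − ψ'(0⁻) = −(2mα/ℏ²)ψ(0).
With ψ ∝ e^{−κ|x|} this yields −2κ = −2mα/ℏ², so κ = mα/ℏ² = 9.377.

κ = 9.38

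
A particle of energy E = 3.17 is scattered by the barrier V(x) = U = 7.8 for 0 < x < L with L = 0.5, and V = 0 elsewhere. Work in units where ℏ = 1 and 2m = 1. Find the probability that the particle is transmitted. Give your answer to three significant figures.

T = 0.365

E < U: inside the barrier ψ ∝ e^{±κx} with κ = √(2m(U − E))/ℏ = 2.152.
κL = 1.076, sinh(κL) = 1.296.
The exact tunnelling result is T⁻¹ = 1 + U² sinh²(κL) / [4E(U − E)] = 2.740, so T = 0.365.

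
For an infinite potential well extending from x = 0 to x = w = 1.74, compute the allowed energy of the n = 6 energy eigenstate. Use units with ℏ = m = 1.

Requiring ψ(0) = ψ(w) = 0 quantises k = nπ/w, hence E_n = ℏ²k²/2m = n²π²ℏ²/(2mw²).
E_6 = 6² × π² / (2 × 1 × 1.74²) = 58.68.

E = 58.7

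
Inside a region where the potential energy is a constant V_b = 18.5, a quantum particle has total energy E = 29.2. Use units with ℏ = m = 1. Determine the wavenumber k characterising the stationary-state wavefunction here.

With E > V_b the solution is oscillatory, ψ ∝ e^{±ikx} with k = √(2m(E − V_b))/ℏ.
k = √(2 × 1 × 10.7) = 4.626.

k = 4.63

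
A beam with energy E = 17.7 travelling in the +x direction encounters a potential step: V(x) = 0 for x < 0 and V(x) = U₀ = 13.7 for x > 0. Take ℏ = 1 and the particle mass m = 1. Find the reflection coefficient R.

The wavenumbers are k₁ = √(2mE)/ℏ = 5.950 on the left and k₂ = √(2m(E − U₀))/ℏ = 2.828 on the right.
Matching ψ and ψ′ at x = 0 gives r = (k₁ − k₂)/(k₁ + k₂), so R = r² = 0.1264 and T = 1 − R = 0.8736.

R = 0.126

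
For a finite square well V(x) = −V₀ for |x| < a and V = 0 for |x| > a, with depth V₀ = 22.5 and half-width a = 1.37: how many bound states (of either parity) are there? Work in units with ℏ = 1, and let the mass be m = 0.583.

N = 5

The dimensionless depth is z₀ = a√(2mV₀)/ℏ = 1.37 × √(26.24) = 7.017.
The even/odd transcendental equations gain one root per π/2 in z₀, giving N = 1 + ⌊2z₀/π⌋ = 1 + ⌊4.467⌋ = 5.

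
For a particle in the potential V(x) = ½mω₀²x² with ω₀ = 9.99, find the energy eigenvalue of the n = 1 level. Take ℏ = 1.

The oscillator eigenvalues are E_n = ℏω₀(n + ½), so E_1 = 9.99 × 1.5 = 14.99.

E = 15.0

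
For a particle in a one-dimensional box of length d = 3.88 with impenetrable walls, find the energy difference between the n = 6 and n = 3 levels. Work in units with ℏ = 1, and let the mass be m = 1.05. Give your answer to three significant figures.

ΔE = 8.43

E_n = n²π²ℏ²/(2md²), so ΔE = (6² − 3²) π²ℏ²/(2md²).
ΔE = 27 × π² / (2 × 1.05 × 3.88²) = 8.429.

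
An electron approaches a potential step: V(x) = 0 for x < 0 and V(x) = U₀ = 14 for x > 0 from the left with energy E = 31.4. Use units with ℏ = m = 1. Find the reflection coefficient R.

R = 0.0215

On each side the TISE gives plane waves with k = √(2m(E − V))/ℏ: k₁ = √(2·1·31.4) = 7.925, k₂ = √(2·1·17.4) = 5.899.
Continuity of ψ and ψ′ at the step yields the reflection amplitude r = (k₁ − k₂)/(k₁ + k₂) = 0.1465; thus R = |r|² = 0.02147, T = 0.9785.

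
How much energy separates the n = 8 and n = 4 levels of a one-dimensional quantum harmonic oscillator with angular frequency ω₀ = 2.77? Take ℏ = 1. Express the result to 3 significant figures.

E_n = ℏω₀(n + ½), so ΔE = (8 − 4) ℏω₀ = 4 × 2.77 = 11.08.

ΔE = 11.1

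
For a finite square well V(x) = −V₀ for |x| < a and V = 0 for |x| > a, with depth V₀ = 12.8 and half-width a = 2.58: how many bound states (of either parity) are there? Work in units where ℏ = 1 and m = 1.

N = 9

The dimensionless depth is z₀ = a√(2mV₀)/ℏ = 2.58 × √(25.60) = 13.05.
A new bound state (alternating even/odd) appears each time z₀ passes a multiple of π/2, so N = ⌊2z₀/π⌋ + 1 = ⌊8.310⌋ + 1 = 9.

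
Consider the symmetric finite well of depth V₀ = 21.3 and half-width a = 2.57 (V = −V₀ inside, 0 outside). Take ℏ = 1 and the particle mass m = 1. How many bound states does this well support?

N = 11

Define the well-strength parameter z₀ = (a/ℏ)√(2mV₀) = 2.57 × √(2·1·21.3) = 16.77.
A new bound state (alternating even/odd) appears each time z₀ passes a multiple of π/2, so N = ⌊2z₀/π⌋ + 1 = ⌊10.68⌋ + 1 = 11.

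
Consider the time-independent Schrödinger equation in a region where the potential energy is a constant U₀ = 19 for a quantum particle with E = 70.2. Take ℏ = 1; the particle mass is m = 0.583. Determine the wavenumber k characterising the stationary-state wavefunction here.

k = 7.73

With E > U₀ the solution is oscillatory, ψ ∝ e^{±ikx} with k = √(2m(E − U₀))/ℏ.
k = √(2 × 0.583 × 51.2) = 7.727.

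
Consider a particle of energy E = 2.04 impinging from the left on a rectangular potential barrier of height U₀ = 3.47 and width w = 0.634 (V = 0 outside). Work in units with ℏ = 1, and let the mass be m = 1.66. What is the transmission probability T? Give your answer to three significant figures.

T = 0.218

Since E < U₀ the interior solution is evanescent with decay constant κ = √(2m(U₀ − E))/ℏ = 2.179.
κw = 1.381, sinh(κw) = 1.865.
Matching ψ, ψ′ at both faces gives T = [1 + U₀² sinh²(κw) / (4E(U₀ − E))]⁻¹ = 1/4.588 = 0.218.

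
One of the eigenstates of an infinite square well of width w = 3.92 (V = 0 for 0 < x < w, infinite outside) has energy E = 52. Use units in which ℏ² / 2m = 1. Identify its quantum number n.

n = 9

From E_n = n²π²ℏ²/(2mw²) invert to n = √(2mw²E)/(πℏ).
n = (3.92/π) × √(2 × 0.5 × 52) = 8.998 → n = 9.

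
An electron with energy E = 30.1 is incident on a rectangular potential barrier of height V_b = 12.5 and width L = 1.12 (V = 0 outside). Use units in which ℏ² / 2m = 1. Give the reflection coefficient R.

R = 0.0687

Above the barrier the interior wavenumber is k₂ = √(2m(E − V_b))/ℏ = 4.195, giving phase k₂L = 4.699.
Matching at both interfaces gives T⁻¹ = 1 + V_b² sin²(k₂L) / [4E(E − V_b)] = 1.074, hence T = 0.931.
R = 1 − T = 0.0687.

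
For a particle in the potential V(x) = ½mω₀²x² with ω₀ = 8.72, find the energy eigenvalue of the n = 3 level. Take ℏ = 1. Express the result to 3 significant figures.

E = 30.5

The oscillator eigenvalues are E_n = ℏω₀(n + ½), so E_3 = 8.72 × 3.5 = 30.52.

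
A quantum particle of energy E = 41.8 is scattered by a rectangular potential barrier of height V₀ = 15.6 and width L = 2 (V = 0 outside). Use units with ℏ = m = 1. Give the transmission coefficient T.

T = 0.953

E > V₀: inside the barrier k₂ = √(2m(E − V₀))/ℏ = 7.239, k₂L = 14.48.
T = [1 + V₀² sin²(k₂L) / (4E(E − V₀))]⁻¹ = 1/1.049 = 0.953.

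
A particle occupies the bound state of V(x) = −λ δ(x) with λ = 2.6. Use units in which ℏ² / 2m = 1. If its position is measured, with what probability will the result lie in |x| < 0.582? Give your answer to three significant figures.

P = 0.780

The normalised bound state is ψ = √κ e^{−κ|x|} with κ = mλ/ℏ² = 1.300.
P(|x| < d) = ∫_{−d}^{d} κ e^{−2κ|x|} dx = 1 − e^{−2κd} = 1 − e^{−1.513} = 0.7798.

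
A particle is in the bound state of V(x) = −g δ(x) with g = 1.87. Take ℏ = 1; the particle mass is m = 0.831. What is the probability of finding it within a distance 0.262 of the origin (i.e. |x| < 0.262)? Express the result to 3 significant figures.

P = 0.557

The normalised bound state is ψ = √κ e^{−κ|x|} with κ = mg/ℏ² = 1.554.
P(|x| < d) = ∫_{−d}^{d} κ e^{−2κ|x|} dx = 1 − e^{−2κd} = 1 − e^{−0.8143} = 0.5570.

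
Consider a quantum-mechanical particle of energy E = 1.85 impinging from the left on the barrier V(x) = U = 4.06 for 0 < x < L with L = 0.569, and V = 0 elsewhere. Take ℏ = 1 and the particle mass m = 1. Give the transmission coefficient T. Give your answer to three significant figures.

T = 0.305

E < U: inside the barrier ψ ∝ e^{±κx} with κ = √(2m(U − E))/ℏ = 2.102.
κL = 1.196, sinh(κL) = 1.503.
Matching ψ, ψ′ at both faces gives T = [1 + U² sinh²(κL) / (4E(U − E))]⁻¹ = 1/3.276 = 0.305.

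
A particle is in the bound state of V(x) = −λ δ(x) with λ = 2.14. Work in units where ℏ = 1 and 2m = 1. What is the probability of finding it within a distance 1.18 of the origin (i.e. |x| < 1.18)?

The normalised bound state is ψ = √κ e^{−κ|x|} with κ = mλ/ℏ² = 1.070.
P(|x| < d) = ∫_{−d}^{d} κ e^{−2κ|x|} dx = 1 − e^{−2κd} = 1 − e^{−2.525} = 0.9200.

P = 0.920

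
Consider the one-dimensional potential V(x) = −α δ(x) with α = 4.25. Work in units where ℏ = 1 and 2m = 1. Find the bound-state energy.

E = -4.52

The bound state is ψ(x) = √κ e^{−κ|x|}. The derivative jump ψ'(0⁺) − ψ'(0⁻) = −(2mα/ℏ²)ψ(0) fixes κ = mα/ℏ² = 2.125.
Then E = −ℏ²κ²/(2m) = −mα²/(2ℏ²) = -4.516.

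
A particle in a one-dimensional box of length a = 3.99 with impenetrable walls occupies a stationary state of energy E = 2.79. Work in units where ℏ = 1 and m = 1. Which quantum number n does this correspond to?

From E_n = n²π²ℏ²/(2ma²) invert to n = √(2ma²E)/(πℏ).
n = (3.99/π) × √(2 × 1 × 2.79) = 3.000 → n = 3.

n = 3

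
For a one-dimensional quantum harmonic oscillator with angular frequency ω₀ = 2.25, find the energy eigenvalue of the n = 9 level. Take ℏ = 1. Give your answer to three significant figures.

E = 21.4

The oscillator eigenvalues are E_n = ℏω₀(n + ½), so E_9 = 2.25 × 9.5 = 21.38.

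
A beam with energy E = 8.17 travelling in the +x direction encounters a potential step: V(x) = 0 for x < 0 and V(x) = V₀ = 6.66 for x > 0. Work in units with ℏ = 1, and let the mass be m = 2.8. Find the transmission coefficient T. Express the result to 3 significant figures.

T = 0.841

On each side the TISE gives plane waves with k = √(2m(E − V))/ℏ: k₁ = √(2·2.8·8.17) = 6.764, k₂ = √(2·2.8·1.51) = 2.908.
Continuity of ψ and ψ′ at the step yields the reflection amplitude r = (k₁ − k₂)/(k₁ + k₂) = 0.3987; thus R = |r|² = 0.1590, T = 0.8410.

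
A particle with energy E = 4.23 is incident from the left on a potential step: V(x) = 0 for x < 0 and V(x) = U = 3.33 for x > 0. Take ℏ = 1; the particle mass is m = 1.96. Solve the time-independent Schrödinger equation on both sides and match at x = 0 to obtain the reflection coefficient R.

On each side the TISE gives plane waves with k = √(2m(E − V))/ℏ: k₁ = √(2·1.96·4.23) = 4.072, k₂ = √(2·1.96·0.9) = 1.878.
Continuity of ψ and ψ′ at the step yields the reflection amplitude r = (k₁ − k₂)/(k₁ + k₂) = 0.3687; thus R = |r|² = 0.1359, T = 0.8641.

R = 0.136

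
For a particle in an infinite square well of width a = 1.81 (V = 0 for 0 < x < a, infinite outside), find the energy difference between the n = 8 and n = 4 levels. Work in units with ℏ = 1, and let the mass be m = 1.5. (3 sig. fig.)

E_n = n²π²ℏ²/(2ma²), so ΔE = (8² − 4²) π²ℏ²/(2ma²).
ΔE = 48 × π² / (2 × 1.5 × 1.81²) = 48.20.

ΔE = 48.2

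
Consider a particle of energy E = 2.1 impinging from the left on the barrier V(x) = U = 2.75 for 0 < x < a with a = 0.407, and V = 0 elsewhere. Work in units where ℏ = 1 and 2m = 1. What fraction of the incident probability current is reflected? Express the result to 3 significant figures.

R = 0.134

E < U: inside the barrier ψ ∝ e^{±κx} with κ = √(2m(U − E))/ℏ = 0.8062.
κa = 0.3281, sinh(κa) = 0.3341.
The exact tunnelling result is T⁻¹ = 1 + U² sinh²(κa) / [4E(U − E)] = 1.155, so T = 0.866.
R = 1 − T = 0.134.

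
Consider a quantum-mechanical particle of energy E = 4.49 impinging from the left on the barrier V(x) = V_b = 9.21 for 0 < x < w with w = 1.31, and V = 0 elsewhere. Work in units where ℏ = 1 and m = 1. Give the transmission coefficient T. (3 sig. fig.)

E < V_b: inside the barrier ψ ∝ e^{±κx} with κ = √(2m(V_b − E))/ℏ = 3.072.
κw = 4.025, sinh(κw) = 27.98.
The exact tunnelling result is T⁻¹ = 1 + V_b² sinh²(κw) / [4E(V_b − E)] = 784.3, so T = 0.00128.

T = 0.00128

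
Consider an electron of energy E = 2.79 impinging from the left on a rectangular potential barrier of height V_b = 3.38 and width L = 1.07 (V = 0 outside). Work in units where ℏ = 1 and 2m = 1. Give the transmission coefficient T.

T = 0.406

E < V_b: inside the barrier ψ ∝ e^{±κx} with κ = √(2m(V_b − E))/ℏ = 0.7681.
κL = 0.8219, sinh(κL) = 0.9176.
The exact tunnelling result is T⁻¹ = 1 + V_b² sinh²(κL) / [4E(V_b − E)] = 2.461, so T = 0.406.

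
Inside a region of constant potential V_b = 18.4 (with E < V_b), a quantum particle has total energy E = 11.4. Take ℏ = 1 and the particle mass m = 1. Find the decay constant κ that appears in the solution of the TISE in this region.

Since E < V_b the TISE in this region is ψ'' = κ²ψ with κ = √(2m(V_b − E))/ℏ.
κ = √(2 × 1 × 7) = 3.742.

κ = 3.74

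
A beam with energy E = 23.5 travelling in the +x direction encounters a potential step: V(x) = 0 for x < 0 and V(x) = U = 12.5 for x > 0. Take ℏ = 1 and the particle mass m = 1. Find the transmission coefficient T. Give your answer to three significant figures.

T = 0.965

On each side the TISE gives plane waves with k = √(2m(E − V))/ℏ: k₁ = √(2·1·23.5) = 6.856, k₂ = √(2·1·11) = 4.690.
Continuity of ψ and ψ′ at the step yields the reflection amplitude r = (k₁ − k₂)/(k₁ + k₂) = 0.1875; thus R = |r|² = 0.03517, T = 0.9648.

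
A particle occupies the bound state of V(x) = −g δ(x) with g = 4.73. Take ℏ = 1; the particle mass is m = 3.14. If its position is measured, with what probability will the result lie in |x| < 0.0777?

P = 0.901

The normalised bound state is ψ = √κ e^{−κ|x|} with κ = mg/ℏ² = 14.85.
P(|x| < d) = ∫_{−d}^{d} κ e^{−2κ|x|} dx = 1 − e^{−2κd} = 1 − e^{−2.308} = 0.9005.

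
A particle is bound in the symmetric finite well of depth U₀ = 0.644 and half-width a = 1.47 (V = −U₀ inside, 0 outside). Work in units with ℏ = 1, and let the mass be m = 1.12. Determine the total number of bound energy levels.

N = 2

The dimensionless depth is z₀ = a√(2mU₀)/ℏ = 1.47 × √(1.443) = 1.766.
A new bound state (alternating even/odd) appears each time z₀ passes a multiple of π/2, so N = ⌊2z₀/π⌋ + 1 = ⌊1.124⌋ + 1 = 2.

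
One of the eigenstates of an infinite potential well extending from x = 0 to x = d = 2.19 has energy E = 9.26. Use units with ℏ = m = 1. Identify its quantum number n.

n = 3

From E_n = n²π²ℏ²/(2md²) invert to n = √(2md²E)/(πℏ).
n = (2.19/π) × √(2 × 1 × 9.26) = 3.000 → n = 3.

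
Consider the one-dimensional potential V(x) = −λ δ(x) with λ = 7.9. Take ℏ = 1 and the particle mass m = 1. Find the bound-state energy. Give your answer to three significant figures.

E = -31.2

The bound state is ψ(x) = √κ e^{−κ|x|}. The derivative jump ψ'(0⁺) − ψ'(0⁻) = −(2mλ/ℏ²)ψ(0) fixes κ = mλ/ℏ² = 7.900.
Then E = −ℏ²κ²/(2m) = −mλ²/(2ℏ²) = -31.21.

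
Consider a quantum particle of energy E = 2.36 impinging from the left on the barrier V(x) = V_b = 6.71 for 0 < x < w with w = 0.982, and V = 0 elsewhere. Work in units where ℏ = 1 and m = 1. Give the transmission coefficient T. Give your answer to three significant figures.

T = 0.0111

Since E < V_b the interior solution is evanescent with decay constant κ = √(2m(V_b − E))/ℏ = 2.950.
κw = 2.896, sinh(κw) = 9.028.
The exact tunnelling result is T⁻¹ = 1 + V_b² sinh²(κw) / [4E(V_b − E)] = 90.36, so T = 0.0111.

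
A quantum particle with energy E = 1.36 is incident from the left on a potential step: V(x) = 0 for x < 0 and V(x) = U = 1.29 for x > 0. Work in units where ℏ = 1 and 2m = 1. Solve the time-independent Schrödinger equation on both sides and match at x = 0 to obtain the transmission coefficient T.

T = 0.603

On each side the TISE gives plane waves with k = √(2m(E − V))/ℏ: k₁ = √(2·½·1.36) = 1.166, k₂ = √(2·½·0.07) = 0.2646.
Matching ψ and ψ′ at x = 0 gives r = (k₁ − k₂)/(k₁ + k₂), so R = r² = 0.3971 and T = 1 − R = 0.6029.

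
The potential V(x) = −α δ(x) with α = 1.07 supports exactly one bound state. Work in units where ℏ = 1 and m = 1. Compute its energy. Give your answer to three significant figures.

The bound state is ψ(x) = √κ e^{−κ|x|}. The derivative jump ψ'(0⁺) − ψ'(0⁻) = −(2mα/ℏ²)ψ(0) fixes κ = mα/ℏ² = 1.070.
Then E = −ℏ²κ²/(2m) = −mα²/(2ℏ²) = -0.5725.

E = -0.572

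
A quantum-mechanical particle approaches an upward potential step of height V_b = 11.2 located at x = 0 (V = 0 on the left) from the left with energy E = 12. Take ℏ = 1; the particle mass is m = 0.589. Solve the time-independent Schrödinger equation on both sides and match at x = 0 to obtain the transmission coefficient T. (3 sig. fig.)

On each side the TISE gives plane waves with k = √(2m(E − V))/ℏ: k₁ = √(2·0.589·12) = 3.760, k₂ = √(2·0.589·0.8) = 0.9708.
Matching ψ and ψ′ at x = 0 gives r = (k₁ − k₂)/(k₁ + k₂), so R = r² = 0.3476 and T = 1 − R = 0.6524.

T = 0.652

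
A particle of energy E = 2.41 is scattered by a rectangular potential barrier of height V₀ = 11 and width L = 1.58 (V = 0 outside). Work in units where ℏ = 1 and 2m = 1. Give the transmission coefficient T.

T = 0.000260

E < V₀: inside the barrier ψ ∝ e^{±κx} with κ = √(2m(V₀ − E))/ℏ = 2.931.
κL = 4.631, sinh(κL) = 51.29.
The exact tunnelling result is T⁻¹ = 1 + V₀² sinh²(κL) / [4E(V₀ − E)] = 3845, so T = 0.000260.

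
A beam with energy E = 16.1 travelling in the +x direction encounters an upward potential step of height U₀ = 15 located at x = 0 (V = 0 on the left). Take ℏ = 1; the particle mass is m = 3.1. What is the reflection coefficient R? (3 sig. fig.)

The wavenumbers are k₁ = √(2mE)/ℏ = 9.991 on the left and k₂ = √(2m(E − U₀))/ℏ = 2.612 on the right.
Continuity of ψ and ψ′ at the step yields the reflection amplitude r = (k₁ − k₂)/(k₁ + k₂) = 0.5856; thus R = |r|² = 0.3429, T = 0.6571.

R = 0.343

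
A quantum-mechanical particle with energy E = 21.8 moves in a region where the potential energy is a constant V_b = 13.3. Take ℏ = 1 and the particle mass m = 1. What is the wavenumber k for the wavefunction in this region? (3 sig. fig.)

With E > V_b the solution is oscillatory, ψ ∝ e^{±ikx} with k = √(2m(E − V_b))/ℏ.
k = √(2 × 1 × 8.5) = 4.123.

k = 4.12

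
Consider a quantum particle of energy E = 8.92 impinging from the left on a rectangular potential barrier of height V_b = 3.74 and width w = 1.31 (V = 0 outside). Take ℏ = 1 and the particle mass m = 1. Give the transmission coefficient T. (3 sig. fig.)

E > V_b: inside the barrier k₂ = √(2m(E − V_b))/ℏ = 3.219, k₂w = 4.216.
Matching at both interfaces gives T⁻¹ = 1 + V_b² sin²(k₂w) / [4E(E − V_b)] = 1.059, hence T = 0.945.

T = 0.945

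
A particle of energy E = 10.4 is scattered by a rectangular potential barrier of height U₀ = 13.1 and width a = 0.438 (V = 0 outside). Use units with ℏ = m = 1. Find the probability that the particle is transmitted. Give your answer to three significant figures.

Since E < U₀ the interior solution is evanescent with decay constant κ = √(2m(U₀ − E))/ℏ = 2.324.
κa = 1.018, sinh(κa) = 1.203.
Matching ψ, ψ′ at both faces gives T = [1 + U₀² sinh²(κa) / (4E(U₀ − E))]⁻¹ = 1/3.211 = 0.311.

T = 0.311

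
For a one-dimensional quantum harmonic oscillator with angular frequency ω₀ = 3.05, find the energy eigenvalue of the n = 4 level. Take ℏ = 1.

Using E_n = (n + ½)ℏω₀: E_4 = 4.5 × 3.05 = 13.73.

E = 13.7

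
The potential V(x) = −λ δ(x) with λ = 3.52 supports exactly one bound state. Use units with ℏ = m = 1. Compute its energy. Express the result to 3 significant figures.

E = -6.20

For x ≠ 0 the bound state is ψ ∝ e^{−κ|x|}; integrating the TISE across the delta gives the cusp condition 2κ = 2mλ/ℏ², so κ = 3.520.
Then E = −ℏ²κ²/(2m) = −mλ²/(2ℏ²) = -6.195.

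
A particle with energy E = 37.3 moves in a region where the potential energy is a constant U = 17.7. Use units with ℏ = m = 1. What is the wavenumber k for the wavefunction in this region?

k = 6.26

With E > U the solution is oscillatory, ψ ∝ e^{±ikx} with k = √(2m(E − U))/ℏ.
k = √(2 × 1 × 19.6) = 6.261.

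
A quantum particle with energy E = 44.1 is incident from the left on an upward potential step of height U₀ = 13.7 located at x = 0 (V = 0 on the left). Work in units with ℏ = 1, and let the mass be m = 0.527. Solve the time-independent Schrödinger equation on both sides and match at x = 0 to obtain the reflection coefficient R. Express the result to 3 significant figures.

On each side the TISE gives plane waves with k = √(2m(E − V))/ℏ: k₁ = √(2·0.527·44.1) = 6.818, k₂ = √(2·0.527·30.4) = 5.661.
Continuity of ψ and ψ′ at the step yields the reflection amplitude r = (k₁ − k₂)/(k₁ + k₂) = 0.09274; thus R = |r|² = 0.008600, T = 0.9914.

R = 0.00860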